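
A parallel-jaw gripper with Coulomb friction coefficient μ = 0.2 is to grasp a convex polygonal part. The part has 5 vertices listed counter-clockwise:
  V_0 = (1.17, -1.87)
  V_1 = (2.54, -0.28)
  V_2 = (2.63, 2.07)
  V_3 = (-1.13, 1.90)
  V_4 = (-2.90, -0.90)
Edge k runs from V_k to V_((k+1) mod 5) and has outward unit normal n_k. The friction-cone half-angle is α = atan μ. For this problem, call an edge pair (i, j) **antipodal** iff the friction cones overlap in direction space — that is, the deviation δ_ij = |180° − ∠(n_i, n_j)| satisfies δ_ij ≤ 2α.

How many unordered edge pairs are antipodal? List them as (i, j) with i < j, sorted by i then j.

α = atan 0.2 = 11.31°;  2α = 22.62°
n_0 = (+0.7576, -0.6528)
n_1 = (+0.9993, -0.0383)
n_2 = (-0.0452, +0.9990)
n_3 = (-0.8453, +0.5343)
n_4 = (-0.2318, -0.9728)
  (0,1): δ = 141.44°  ·
  (0,2): δ = 46.66°  ·
  (0,3): δ = 8.45°  ✓
  (0,4): δ = 117.34°  ·
  (1,2): δ = 85.22°  ·
  (1,3): δ = 30.11°  ·
  (1,4): δ = 78.79°  ·
  (2,3): δ = 124.89°  ·
  (2,4): δ = 15.99°  ✓
  (3,4): δ = 71.11°  ·
antipodal pairs: 2

count = 2; pairs: (0,3), (2,4)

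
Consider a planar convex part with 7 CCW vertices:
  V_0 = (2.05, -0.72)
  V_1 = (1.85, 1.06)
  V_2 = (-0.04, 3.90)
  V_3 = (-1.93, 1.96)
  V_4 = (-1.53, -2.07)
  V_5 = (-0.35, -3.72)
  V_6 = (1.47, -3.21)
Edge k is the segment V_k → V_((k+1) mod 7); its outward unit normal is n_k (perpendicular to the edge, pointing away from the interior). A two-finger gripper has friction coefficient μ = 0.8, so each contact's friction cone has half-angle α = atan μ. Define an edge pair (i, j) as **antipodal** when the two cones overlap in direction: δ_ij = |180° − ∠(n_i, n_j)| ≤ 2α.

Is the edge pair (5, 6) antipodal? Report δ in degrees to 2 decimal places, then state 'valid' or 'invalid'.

δ = 118.77°, invalid

α = atan 0.8 = 38.66°;  2α = 77.32°
edge 5: e_5 = (+1.82, +0.51);  n_5 = (+0.2698, -0.9629)
edge 6: e_6 = (+0.58, +2.49);  n_6 = (+0.9739, -0.2269)
∠(n_5, n_6) = 61.23°
δ = |180° − 61.23°| = 118.77°
118.77° > 2α = 77.32°  →  invalid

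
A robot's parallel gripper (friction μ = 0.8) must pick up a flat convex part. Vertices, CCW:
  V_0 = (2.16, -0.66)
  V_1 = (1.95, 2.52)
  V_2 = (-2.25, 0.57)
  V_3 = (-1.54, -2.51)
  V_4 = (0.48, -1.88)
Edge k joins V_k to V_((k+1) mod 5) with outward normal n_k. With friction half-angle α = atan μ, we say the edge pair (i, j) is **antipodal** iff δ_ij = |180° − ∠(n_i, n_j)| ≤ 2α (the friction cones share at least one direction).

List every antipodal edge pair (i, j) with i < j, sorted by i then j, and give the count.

α = atan 0.8 = 38.66°;  2α = 77.32°
n_0 = (+0.9978, +0.0659)
n_1 = (-0.4211, +0.9070)
n_2 = (-0.9744, -0.2246)
n_3 = (+0.2977, -0.9546)
n_4 = (+0.5876, -0.8092)
  (0,1): δ = 68.87°  ✓
  (0,2): δ = 9.20°  ✓
  (0,3): δ = 103.54°  ·
  (0,4): δ = 122.21°  ·
  (1,2): δ = 101.92°  ·
  (1,3): δ = 7.58°  ✓
  (1,4): δ = 11.08°  ✓
  (2,3): δ = 85.66°  ·
  (2,4): δ = 66.99°  ✓
  (3,4): δ = 161.33°  ·
antipodal pairs: 5

count = 5; pairs: (0,1), (0,2), (1,3), (1,4), (2,4)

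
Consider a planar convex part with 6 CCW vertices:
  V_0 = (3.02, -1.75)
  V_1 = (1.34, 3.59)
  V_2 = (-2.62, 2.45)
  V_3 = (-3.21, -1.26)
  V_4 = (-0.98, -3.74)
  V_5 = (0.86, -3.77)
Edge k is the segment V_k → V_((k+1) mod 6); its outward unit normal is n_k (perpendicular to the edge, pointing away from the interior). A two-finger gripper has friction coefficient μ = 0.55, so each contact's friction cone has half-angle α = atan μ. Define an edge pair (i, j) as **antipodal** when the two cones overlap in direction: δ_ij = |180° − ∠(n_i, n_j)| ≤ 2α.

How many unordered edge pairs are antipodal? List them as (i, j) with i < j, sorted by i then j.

α = atan 0.55 = 28.81°;  2α = 57.62°
n_0 = (+0.9539, +0.3001)
n_1 = (-0.2766, +0.9610)
n_2 = (-0.9876, +0.1571)
n_3 = (-0.7436, -0.6686)
n_4 = (-0.0163, -0.9999)
n_5 = (+0.6830, -0.7304)
  (0,1): δ = 91.40°  ·
  (0,2): δ = 26.50°  ✓
  (0,3): δ = 24.50°  ✓
  (0,4): δ = 71.60°  ·
  (0,5): δ = 115.62°  ·
  (1,2): δ = 115.10°  ·
  (1,3): δ = 64.10°  ·
  (1,4): δ = 16.99°  ✓
  (1,5): δ = 27.02°  ✓
  (2,3): δ = 129.00°  ·
  (2,4): δ = 81.90°  ·
  (2,5): δ = 37.88°  ✓
  (3,4): δ = 132.90°  ·
  (3,5): δ = 88.88°  ·
  (4,5): δ = 135.98°  ·
antipodal pairs: 5

count = 5; pairs: (0,2), (0,3), (1,4), (1,5), (2,5)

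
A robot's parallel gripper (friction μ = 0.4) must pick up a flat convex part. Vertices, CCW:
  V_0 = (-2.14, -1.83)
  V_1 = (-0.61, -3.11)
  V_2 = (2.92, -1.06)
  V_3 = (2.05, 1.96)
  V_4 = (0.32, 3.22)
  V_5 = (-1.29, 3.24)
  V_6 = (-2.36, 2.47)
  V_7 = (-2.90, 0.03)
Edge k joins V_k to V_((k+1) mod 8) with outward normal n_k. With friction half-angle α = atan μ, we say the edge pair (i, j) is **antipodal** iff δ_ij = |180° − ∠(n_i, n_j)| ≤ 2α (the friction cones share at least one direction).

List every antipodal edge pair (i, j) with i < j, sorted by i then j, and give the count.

α = atan 0.4 = 21.80°;  2α = 43.60°
n_0 = (-0.6417, -0.7670)
n_1 = (+0.5022, -0.8648)
n_2 = (+0.9609, +0.2768)
n_3 = (+0.5887, +0.8083)
n_4 = (+0.0124, +0.9999)
n_5 = (-0.5841, +0.8117)
n_6 = (-0.9764, +0.2161)
n_7 = (-0.9257, -0.3782)
  (0,1): δ = 109.94°  ·
  (0,2): δ = 34.01°  ✓
  (0,3): δ = 3.85°  ✓
  (0,4): δ = 39.20°  ✓
  (0,5): δ = 75.66°  ·
  (0,6): δ = 117.44°  ·
  (0,7): δ = 152.14°  ·
  (1,2): δ = 104.07°  ·
  (1,3): δ = 66.21°  ·
  (1,4): δ = 30.86°  ✓
  (1,5): δ = 5.59°  ✓
  (1,6): δ = 47.38°  ·
  (1,7): δ = 82.08°  ·
  (2,3): δ = 142.14°  ·
  (2,4): δ = 106.78°  ·
  (2,5): δ = 70.33°  ·
  (2,6): δ = 28.55°  ✓
  (2,7): δ = 6.15°  ✓
  (3,4): δ = 144.64°  ·
  (3,5): δ = 108.19°  ·
  (3,6): δ = 66.41°  ·
  (3,7): δ = 31.71°  ✓
  (4,5): δ = 143.55°  ·
  (4,6): δ = 101.77°  ·
  (4,7): δ = 67.06°  ·
  (5,6): δ = 138.22°  ·
  (5,7): δ = 103.51°  ·
  (6,7): δ = 145.30°  ·
antipodal pairs: 8

count = 8; pairs: (0,2), (0,3), (0,4), (1,4), (1,5), (2,6), (2,7), (3,7)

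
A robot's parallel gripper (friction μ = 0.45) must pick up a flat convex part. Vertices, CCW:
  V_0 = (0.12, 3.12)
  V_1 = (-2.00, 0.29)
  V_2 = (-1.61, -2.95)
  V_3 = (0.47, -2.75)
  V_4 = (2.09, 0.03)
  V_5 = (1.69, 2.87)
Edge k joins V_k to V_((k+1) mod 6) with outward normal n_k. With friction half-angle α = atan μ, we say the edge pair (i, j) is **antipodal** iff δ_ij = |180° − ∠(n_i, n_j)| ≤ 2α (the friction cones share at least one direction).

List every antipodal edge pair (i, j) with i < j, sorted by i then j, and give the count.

count = 6; pairs: (0,2), (0,3), (0,4), (1,3), (1,4), (2,5)

α = atan 0.45 = 24.23°;  2α = 48.46°
n_0 = (-0.8003, +0.5995)
n_1 = (-0.9928, -0.1195)
n_2 = (+0.0957, -0.9954)
n_3 = (+0.8640, -0.5035)
n_4 = (+0.9902, +0.1395)
n_5 = (+0.1573, +0.9876)
  (0,1): δ = 136.30°  ·
  (0,2): δ = 47.67°  ✓
  (0,3): δ = 6.61°  ✓
  (0,4): δ = 44.85°  ✓
  (0,5): δ = 117.79°  ·
  (1,2): δ = 91.37°  ·
  (1,3): δ = 37.09°  ✓
  (1,4): δ = 1.15°  ✓
  (1,5): δ = 74.09°  ·
  (2,3): δ = 125.72°  ·
  (2,4): δ = 87.48°  ·
  (2,5): δ = 14.54°  ✓
  (3,4): δ = 141.75°  ·
  (3,5): δ = 68.82°  ·
  (4,5): δ = 107.06°  ·
antipodal pairs: 6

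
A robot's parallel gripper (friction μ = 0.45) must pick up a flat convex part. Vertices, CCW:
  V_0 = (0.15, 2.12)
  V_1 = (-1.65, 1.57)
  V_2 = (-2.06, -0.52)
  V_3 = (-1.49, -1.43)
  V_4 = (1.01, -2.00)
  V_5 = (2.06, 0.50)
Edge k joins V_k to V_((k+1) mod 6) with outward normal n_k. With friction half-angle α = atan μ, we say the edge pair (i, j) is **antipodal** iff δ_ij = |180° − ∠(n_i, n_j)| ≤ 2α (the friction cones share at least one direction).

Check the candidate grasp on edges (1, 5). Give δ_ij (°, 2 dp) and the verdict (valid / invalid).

δ = 60.80°, invalid

α = atan 0.45 = 24.23°;  2α = 48.46°
edge 1: e_1 = (-0.41, -2.09);  n_1 = (-0.9813, +0.1925)
edge 5: e_5 = (-1.91, +1.62);  n_5 = (+0.6468, +0.7626)
∠(n_1, n_5) = 119.20°
δ = |180° − 119.20°| = 60.80°
60.80° > 2α = 48.46°  →  invalid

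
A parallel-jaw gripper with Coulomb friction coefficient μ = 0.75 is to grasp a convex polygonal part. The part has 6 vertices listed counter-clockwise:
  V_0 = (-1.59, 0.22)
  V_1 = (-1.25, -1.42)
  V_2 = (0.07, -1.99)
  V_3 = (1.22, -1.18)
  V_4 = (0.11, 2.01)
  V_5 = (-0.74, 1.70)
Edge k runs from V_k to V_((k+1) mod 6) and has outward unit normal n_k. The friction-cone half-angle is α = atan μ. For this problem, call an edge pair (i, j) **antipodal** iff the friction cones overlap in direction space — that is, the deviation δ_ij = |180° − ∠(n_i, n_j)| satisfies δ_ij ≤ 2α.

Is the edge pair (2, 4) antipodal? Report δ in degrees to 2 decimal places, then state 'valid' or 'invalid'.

α = atan 0.75 = 36.87°;  2α = 73.74°
edge 2: e_2 = (+1.15, +0.81);  n_2 = (+0.5758, -0.8176)
edge 4: e_4 = (-0.85, -0.31);  n_4 = (-0.3426, +0.9395)
∠(n_2, n_4) = 164.88°
δ = |180° − 164.88°| = 15.12°
15.12° ≤ 2α = 73.74°  →  valid

δ = 15.12°, valid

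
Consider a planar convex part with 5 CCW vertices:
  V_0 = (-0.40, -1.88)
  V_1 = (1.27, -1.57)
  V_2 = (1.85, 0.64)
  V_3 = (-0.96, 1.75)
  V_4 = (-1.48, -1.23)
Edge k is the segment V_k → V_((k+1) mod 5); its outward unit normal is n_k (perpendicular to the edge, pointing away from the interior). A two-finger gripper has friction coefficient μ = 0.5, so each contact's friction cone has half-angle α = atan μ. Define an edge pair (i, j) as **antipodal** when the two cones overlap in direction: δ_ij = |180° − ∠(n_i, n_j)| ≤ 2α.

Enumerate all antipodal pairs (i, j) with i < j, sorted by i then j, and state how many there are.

α = atan 0.5 = 26.57°;  2α = 53.13°
n_0 = (+0.1825, -0.9832)
n_1 = (+0.9672, -0.2538)
n_2 = (+0.3674, +0.9301)
n_3 = (-0.9851, +0.1719)
n_4 = (-0.5157, -0.8568)
  (0,1): δ = 115.22°  ·
  (0,2): δ = 32.07°  ✓
  (0,3): δ = 69.59°  ·
  (0,4): δ = 138.44°  ·
  (1,2): δ = 96.85°  ·
  (1,3): δ = 4.81°  ✓
  (1,4): δ = 73.66°  ·
  (2,3): δ = 78.34°  ·
  (2,4): δ = 9.49°  ✓
  (3,4): δ = 111.14°  ·
antipodal pairs: 3

count = 3; pairs: (0,2), (1,3), (2,4)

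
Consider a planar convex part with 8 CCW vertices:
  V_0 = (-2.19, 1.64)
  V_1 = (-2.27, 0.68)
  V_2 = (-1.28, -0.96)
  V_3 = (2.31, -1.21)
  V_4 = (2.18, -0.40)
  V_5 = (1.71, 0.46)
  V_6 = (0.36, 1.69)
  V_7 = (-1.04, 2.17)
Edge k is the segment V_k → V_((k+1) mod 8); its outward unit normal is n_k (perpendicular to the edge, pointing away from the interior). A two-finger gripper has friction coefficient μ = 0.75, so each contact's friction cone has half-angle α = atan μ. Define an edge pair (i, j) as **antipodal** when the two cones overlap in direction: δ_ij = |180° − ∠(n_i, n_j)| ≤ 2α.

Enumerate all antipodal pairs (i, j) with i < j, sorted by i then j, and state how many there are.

α = atan 0.75 = 36.87°;  2α = 73.74°
n_0 = (-0.9965, +0.0830)
n_1 = (-0.8561, -0.5168)
n_2 = (-0.0695, -0.9976)
n_3 = (+0.9874, +0.1585)
n_4 = (+0.8775, +0.4796)
n_5 = (+0.6735, +0.7392)
n_6 = (+0.3243, +0.9459)
n_7 = (-0.4186, +0.9082)
  (0,1): δ = 144.12°  ·
  (0,2): δ = 89.22°  ·
  (0,3): δ = 13.88°  ✓
  (0,4): δ = 33.42°  ✓
  (0,5): δ = 52.43°  ✓
  (0,6): δ = 75.84°  ·
  (0,7): δ = 119.51°  ·
  (1,2): δ = 125.10°  ·
  (1,3): δ = 22.00°  ✓
  (1,4): δ = 2.46°  ✓
  (1,5): δ = 16.55°  ✓
  (1,6): δ = 39.96°  ✓
  (1,7): δ = 83.63°  ·
  (2,3): δ = 76.90°  ·
  (2,4): δ = 57.36°  ✓
  (2,5): δ = 38.35°  ✓
  (2,6): δ = 14.94°  ✓
  (2,7): δ = 28.73°  ✓
  (3,4): δ = 160.46°  ·
  (3,5): δ = 141.45°  ·
  (3,6): δ = 118.04°  ·
  (3,7): δ = 74.37°  ·
  (4,5): δ = 160.99°  ·
  (4,6): δ = 137.58°  ·
  (4,7): δ = 93.91°  ·
  (5,6): δ = 156.59°  ·
  (5,7): δ = 112.92°  ·
  (6,7): δ = 136.33°  ·
antipodal pairs: 11

count = 11; pairs: (0,3), (0,4), (0,5), (1,3), (1,4), (1,5), (1,6), (2,4), (2,5), (2,6), (2,7)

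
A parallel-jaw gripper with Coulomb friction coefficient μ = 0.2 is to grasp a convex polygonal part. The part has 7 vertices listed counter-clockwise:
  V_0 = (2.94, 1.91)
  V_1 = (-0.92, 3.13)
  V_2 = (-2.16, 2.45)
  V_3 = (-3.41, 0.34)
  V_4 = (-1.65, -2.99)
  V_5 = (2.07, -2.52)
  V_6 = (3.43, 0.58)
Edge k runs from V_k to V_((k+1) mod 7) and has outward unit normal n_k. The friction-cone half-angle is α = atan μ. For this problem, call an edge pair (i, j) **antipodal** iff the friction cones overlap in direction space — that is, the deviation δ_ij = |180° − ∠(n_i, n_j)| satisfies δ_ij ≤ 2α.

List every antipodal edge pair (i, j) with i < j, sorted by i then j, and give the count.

α = atan 0.2 = 11.31°;  2α = 22.62°
n_0 = (+0.3014, +0.9535)
n_1 = (-0.4808, +0.8768)
n_2 = (-0.8604, +0.5097)
n_3 = (-0.8841, -0.4673)
n_4 = (+0.1253, -0.9921)
n_5 = (+0.9158, -0.4017)
n_6 = (+0.9383, +0.3457)
  (0,1): δ = 133.72°  ·
  (0,2): δ = 103.10°  ·
  (0,3): δ = 44.60°  ·
  (0,4): δ = 24.74°  ·
  (0,5): δ = 83.85°  ·
  (0,6): δ = 127.76°  ·
  (1,2): δ = 149.38°  ·
  (1,3): δ = 90.88°  ·
  (1,4): δ = 21.54°  ✓
  (1,5): δ = 37.57°  ·
  (1,6): δ = 81.49°  ·
  (2,3): δ = 121.50°  ·
  (2,4): δ = 52.16°  ·
  (2,5): δ = 6.96°  ✓
  (2,6): δ = 50.87°  ·
  (3,4): δ = 110.66°  ·
  (3,5): δ = 51.55°  ·
  (3,6): δ = 7.63°  ✓
  (4,5): δ = 120.89°  ·
  (4,6): δ = 76.98°  ·
  (5,6): δ = 136.09°  ·
antipodal pairs: 3

count = 3; pairs: (1,4), (2,5), (3,6)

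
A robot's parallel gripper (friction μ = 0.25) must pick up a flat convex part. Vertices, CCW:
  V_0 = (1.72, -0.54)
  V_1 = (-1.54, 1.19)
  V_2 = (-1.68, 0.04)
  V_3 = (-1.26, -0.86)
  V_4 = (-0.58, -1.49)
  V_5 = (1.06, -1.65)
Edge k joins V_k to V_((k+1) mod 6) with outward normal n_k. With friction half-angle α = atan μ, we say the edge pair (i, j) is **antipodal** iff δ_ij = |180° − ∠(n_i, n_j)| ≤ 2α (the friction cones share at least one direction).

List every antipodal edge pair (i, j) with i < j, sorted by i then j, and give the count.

count = 3; pairs: (0,3), (0,4), (1,5)

α = atan 0.25 = 14.04°;  2α = 28.07°
n_0 = (+0.4688, +0.8833)
n_1 = (-0.9927, +0.1208)
n_2 = (-0.9062, -0.4229)
n_3 = (-0.6796, -0.7336)
n_4 = (-0.0971, -0.9953)
n_5 = (+0.8595, -0.5111)
  (0,1): δ = 68.99°  ·
  (0,2): δ = 37.03°  ·
  (0,3): δ = 14.86°  ✓
  (0,4): δ = 22.38°  ✓
  (0,5): δ = 87.22°  ·
  (1,2): δ = 148.04°  ·
  (1,3): δ = 125.87°  ·
  (1,4): δ = 88.63°  ·
  (1,5): δ = 23.79°  ✓
  (2,3): δ = 157.83°  ·
  (2,4): δ = 120.59°  ·
  (2,5): δ = 55.75°  ·
  (3,4): δ = 142.76°  ·
  (3,5): δ = 77.92°  ·
  (4,5): δ = 115.16°  ·
antipodal pairs: 3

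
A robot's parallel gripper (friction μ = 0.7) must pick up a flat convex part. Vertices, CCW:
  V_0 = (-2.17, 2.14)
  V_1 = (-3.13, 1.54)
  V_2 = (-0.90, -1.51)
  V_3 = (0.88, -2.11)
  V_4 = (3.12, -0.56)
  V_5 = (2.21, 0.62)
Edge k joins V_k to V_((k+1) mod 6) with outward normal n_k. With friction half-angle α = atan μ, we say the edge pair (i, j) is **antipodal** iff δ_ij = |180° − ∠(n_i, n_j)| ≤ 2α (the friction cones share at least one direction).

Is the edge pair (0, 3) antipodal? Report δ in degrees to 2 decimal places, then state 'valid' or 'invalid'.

α = atan 0.7 = 34.99°;  2α = 69.98°
edge 0: e_0 = (-0.96, -0.60);  n_0 = (-0.5300, +0.8480)
edge 3: e_3 = (+2.24, +1.55);  n_3 = (+0.5690, -0.8223)
∠(n_0, n_3) = 177.32°
δ = |180° − 177.32°| = 2.68°
2.68° ≤ 2α = 69.98°  →  valid

δ = 2.68°, valid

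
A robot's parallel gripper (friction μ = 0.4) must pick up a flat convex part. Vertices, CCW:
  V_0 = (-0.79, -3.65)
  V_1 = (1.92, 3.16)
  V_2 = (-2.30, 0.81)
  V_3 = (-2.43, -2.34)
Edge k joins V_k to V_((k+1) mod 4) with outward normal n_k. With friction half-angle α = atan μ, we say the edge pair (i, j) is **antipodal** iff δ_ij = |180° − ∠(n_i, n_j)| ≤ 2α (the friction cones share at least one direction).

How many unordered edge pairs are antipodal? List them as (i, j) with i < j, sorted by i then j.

α = atan 0.4 = 21.80°;  2α = 43.60°
n_0 = (+0.9291, -0.3697)
n_1 = (-0.4865, +0.8737)
n_2 = (-0.9991, +0.0412)
n_3 = (-0.6241, -0.7813)
  (0,1): δ = 39.19°  ✓
  (0,2): δ = 19.34°  ✓
  (0,3): δ = 73.08°  ·
  (1,2): δ = 121.48°  ·
  (1,3): δ = 67.73°  ·
  (2,3): δ = 126.25°  ·
antipodal pairs: 2

count = 2; pairs: (0,1), (0,2)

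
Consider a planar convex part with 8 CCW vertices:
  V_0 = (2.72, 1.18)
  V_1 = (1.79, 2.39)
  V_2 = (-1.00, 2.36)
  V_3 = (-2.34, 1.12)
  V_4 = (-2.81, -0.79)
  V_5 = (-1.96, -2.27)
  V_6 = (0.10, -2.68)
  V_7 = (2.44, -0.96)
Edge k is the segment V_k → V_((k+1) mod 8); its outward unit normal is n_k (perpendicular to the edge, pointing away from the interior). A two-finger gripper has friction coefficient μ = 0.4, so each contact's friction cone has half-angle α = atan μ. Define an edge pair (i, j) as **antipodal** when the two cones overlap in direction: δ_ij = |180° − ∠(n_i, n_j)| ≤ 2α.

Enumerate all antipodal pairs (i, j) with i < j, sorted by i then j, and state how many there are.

α = atan 0.4 = 21.80°;  2α = 43.60°
n_0 = (+0.7929, +0.6094)
n_1 = (-0.0108, +0.9999)
n_2 = (-0.6792, +0.7340)
n_3 = (-0.9710, +0.2389)
n_4 = (-0.8672, -0.4980)
n_5 = (-0.1952, -0.9808)
n_6 = (+0.5923, -0.8057)
n_7 = (+0.9915, -0.1297)
  (0,1): δ = 126.93°  ·
  (0,2): δ = 84.77°  ·
  (0,3): δ = 51.37°  ·
  (0,4): δ = 7.68°  ✓
  (0,5): δ = 41.20°  ✓
  (0,6): δ = 88.77°  ·
  (0,7): δ = 135.00°  ·
  (1,2): δ = 137.84°  ·
  (1,3): δ = 104.44°  ·
  (1,4): δ = 60.75°  ·
  (1,5): δ = 11.87°  ✓
  (1,6): δ = 35.70°  ✓
  (1,7): δ = 81.93°  ·
  (2,3): δ = 146.60°  ·
  (2,4): δ = 102.91°  ·
  (2,5): δ = 54.04°  ·
  (2,6): δ = 6.46°  ✓
  (2,7): δ = 39.77°  ✓
  (3,4): δ = 136.31°  ·
  (3,5): δ = 87.43°  ·
  (3,6): δ = 39.86°  ✓
  (3,7): δ = 6.37°  ✓
  (4,5): δ = 131.13°  ·
  (4,6): δ = 83.55°  ·
  (4,7): δ = 37.32°  ✓
  (5,6): δ = 132.43°  ·
  (5,7): δ = 86.20°  ·
  (6,7): δ = 133.77°  ·
antipodal pairs: 9

count = 9; pairs: (0,4), (0,5), (1,5), (1,6), (2,6), (2,7), (3,6), (3,7), (4,7)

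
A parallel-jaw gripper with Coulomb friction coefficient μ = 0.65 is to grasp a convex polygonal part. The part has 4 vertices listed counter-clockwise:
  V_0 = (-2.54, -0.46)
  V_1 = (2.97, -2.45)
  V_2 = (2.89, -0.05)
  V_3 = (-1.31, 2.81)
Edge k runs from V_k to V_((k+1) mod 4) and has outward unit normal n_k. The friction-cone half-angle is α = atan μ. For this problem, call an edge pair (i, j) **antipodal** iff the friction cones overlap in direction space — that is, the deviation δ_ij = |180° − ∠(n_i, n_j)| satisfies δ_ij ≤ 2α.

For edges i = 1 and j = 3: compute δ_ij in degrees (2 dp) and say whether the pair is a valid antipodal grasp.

δ = 22.52°, valid

α = atan 0.65 = 33.02°;  2α = 66.05°
edge 1: e_1 = (-0.08, +2.40);  n_1 = (+0.9994, +0.0333)
edge 3: e_3 = (-1.23, -3.27);  n_3 = (-0.9360, +0.3521)
∠(n_1, n_3) = 157.48°
δ = |180° − 157.48°| = 22.52°
22.52° ≤ 2α = 66.05°  →  valid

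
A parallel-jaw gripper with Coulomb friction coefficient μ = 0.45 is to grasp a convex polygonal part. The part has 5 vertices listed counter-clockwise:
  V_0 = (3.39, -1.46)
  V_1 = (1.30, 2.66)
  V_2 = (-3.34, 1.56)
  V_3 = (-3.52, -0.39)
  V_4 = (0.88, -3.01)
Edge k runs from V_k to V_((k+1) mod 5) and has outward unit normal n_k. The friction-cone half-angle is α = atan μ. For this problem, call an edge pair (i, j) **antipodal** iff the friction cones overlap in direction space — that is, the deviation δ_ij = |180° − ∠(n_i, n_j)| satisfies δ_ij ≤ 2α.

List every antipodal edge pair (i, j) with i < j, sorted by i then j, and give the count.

α = atan 0.45 = 24.23°;  2α = 48.46°
n_0 = (+0.8918, +0.4524)
n_1 = (-0.2307, +0.9730)
n_2 = (-0.9958, +0.0919)
n_3 = (-0.5116, -0.8592)
n_4 = (+0.5254, -0.8508)
  (0,1): δ = 103.56°  ·
  (0,2): δ = 32.17°  ✓
  (0,3): δ = 32.33°  ✓
  (0,4): δ = 94.80°  ·
  (1,2): δ = 108.61°  ·
  (1,3): δ = 44.11°  ✓
  (1,4): δ = 18.36°  ✓
  (2,3): δ = 115.50°  ·
  (2,4): δ = 53.03°  ·
  (3,4): δ = 117.53°  ·
antipodal pairs: 4

count = 4; pairs: (0,2), (0,3), (1,3), (1,4)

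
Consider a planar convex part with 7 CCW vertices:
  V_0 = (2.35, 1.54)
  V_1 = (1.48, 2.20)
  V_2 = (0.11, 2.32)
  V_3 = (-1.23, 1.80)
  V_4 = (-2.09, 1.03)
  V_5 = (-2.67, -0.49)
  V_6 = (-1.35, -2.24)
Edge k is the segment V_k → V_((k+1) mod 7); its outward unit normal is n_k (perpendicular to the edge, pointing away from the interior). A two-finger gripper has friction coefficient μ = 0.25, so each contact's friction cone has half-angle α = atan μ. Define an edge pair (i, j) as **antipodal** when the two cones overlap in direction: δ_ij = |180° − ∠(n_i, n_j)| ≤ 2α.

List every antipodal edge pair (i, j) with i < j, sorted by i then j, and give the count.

count = 4; pairs: (0,5), (2,6), (3,6), (4,6)

α = atan 0.25 = 14.04°;  2α = 28.07°
n_0 = (+0.6044, +0.7967)
n_1 = (+0.0873, +0.9962)
n_2 = (-0.3618, +0.9323)
n_3 = (-0.6670, +0.7450)
n_4 = (-0.9343, +0.3565)
n_5 = (-0.7984, -0.6022)
n_6 = (+0.7146, -0.6995)
  (0,1): δ = 147.82°  ·
  (0,2): δ = 121.61°  ·
  (0,3): δ = 100.98°  ·
  (0,4): δ = 73.70°  ·
  (0,5): δ = 15.79°  ✓
  (0,6): δ = 82.80°  ·
  (1,2): δ = 153.78°  ·
  (1,3): δ = 133.15°  ·
  (1,4): δ = 105.88°  ·
  (1,5): δ = 47.97°  ·
  (1,6): δ = 50.62°  ·
  (2,3): δ = 159.37°  ·
  (2,4): δ = 132.10°  ·
  (2,5): δ = 74.18°  ·
  (2,6): δ = 24.40°  ✓
  (3,4): δ = 152.73°  ·
  (3,5): δ = 94.81°  ·
  (3,6): δ = 3.77°  ✓
  (4,5): δ = 122.09°  ·
  (4,6): δ = 23.50°  ✓
  (5,6): δ = 81.41°  ·
antipodal pairs: 4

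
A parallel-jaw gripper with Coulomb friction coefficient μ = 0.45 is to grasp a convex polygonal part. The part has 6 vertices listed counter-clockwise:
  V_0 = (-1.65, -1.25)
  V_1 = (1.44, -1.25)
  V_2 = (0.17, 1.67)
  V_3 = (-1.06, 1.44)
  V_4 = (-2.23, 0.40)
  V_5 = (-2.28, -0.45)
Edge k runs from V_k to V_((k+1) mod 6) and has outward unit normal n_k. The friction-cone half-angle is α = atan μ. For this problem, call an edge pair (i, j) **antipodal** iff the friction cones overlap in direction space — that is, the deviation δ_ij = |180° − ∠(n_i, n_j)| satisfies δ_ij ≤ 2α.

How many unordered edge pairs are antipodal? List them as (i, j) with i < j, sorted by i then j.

count = 4; pairs: (0,2), (0,3), (1,4), (1,5)

α = atan 0.45 = 24.23°;  2α = 48.46°
n_0 = (+0.0000, -1.0000)
n_1 = (+0.9170, +0.3988)
n_2 = (-0.1838, +0.9830)
n_3 = (-0.6644, +0.7474)
n_4 = (-0.9983, +0.0587)
n_5 = (-0.7856, -0.6187)
  (0,1): δ = 66.49°  ·
  (0,2): δ = 10.59°  ✓
  (0,3): δ = 41.63°  ✓
  (0,4): δ = 86.63°  ·
  (0,5): δ = 128.22°  ·
  (1,2): δ = 102.91°  ·
  (1,3): δ = 71.87°  ·
  (1,4): δ = 26.87°  ✓
  (1,5): δ = 14.71°  ✓
  (2,3): δ = 148.96°  ·
  (2,4): δ = 103.96°  ·
  (2,5): δ = 62.37°  ·
  (3,4): δ = 135.00°  ·
  (3,5): δ = 93.41°  ·
  (4,5): δ = 138.41°  ·
antipodal pairs: 4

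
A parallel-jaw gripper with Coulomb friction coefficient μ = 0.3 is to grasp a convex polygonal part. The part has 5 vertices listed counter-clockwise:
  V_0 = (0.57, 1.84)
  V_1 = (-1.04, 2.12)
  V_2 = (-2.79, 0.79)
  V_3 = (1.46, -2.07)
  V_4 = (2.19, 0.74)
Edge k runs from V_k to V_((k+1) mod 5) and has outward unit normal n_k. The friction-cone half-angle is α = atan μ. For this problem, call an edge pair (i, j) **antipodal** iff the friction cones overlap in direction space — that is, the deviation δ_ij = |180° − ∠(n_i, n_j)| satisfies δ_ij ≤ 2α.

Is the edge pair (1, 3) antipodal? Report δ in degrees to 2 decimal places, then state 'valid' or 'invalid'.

δ = 38.20°, invalid

α = atan 0.3 = 16.70°;  2α = 33.40°
edge 1: e_1 = (-1.75, -1.33);  n_1 = (-0.6051, +0.7962)
edge 3: e_3 = (+0.73, +2.81);  n_3 = (+0.9679, -0.2514)
∠(n_1, n_3) = 141.80°
δ = |180° − 141.80°| = 38.20°
38.20° > 2α = 33.40°  →  invalid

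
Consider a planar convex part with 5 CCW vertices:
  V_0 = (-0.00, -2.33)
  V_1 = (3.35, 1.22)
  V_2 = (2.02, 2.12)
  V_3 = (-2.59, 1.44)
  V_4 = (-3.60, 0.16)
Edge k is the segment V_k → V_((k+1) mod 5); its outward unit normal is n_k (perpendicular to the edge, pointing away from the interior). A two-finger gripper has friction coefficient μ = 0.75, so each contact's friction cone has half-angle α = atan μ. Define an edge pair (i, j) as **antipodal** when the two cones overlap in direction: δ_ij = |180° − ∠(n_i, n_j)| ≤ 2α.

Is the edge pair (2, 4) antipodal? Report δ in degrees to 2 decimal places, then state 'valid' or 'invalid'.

α = atan 0.75 = 36.87°;  2α = 73.74°
edge 2: e_2 = (-4.61, -0.68);  n_2 = (-0.1459, +0.9893)
edge 4: e_4 = (+3.60, -2.49);  n_4 = (-0.5689, -0.8224)
∠(n_2, n_4) = 136.94°
δ = |180° − 136.94°| = 43.06°
43.06° ≤ 2α = 73.74°  →  valid

δ = 43.06°, valid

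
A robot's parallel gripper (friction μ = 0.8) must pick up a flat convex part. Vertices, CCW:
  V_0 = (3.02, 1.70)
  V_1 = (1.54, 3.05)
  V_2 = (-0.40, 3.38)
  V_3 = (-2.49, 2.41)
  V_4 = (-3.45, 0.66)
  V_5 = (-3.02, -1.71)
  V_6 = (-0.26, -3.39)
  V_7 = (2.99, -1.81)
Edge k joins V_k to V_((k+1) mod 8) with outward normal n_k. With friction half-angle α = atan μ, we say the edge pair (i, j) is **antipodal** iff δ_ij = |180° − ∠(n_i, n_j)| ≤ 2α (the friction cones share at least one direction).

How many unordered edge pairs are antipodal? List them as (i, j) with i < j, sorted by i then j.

count = 15; pairs: (0,3), (0,4), (0,5), (0,6), (1,4), (1,5), (1,6), (2,5), (2,6), (2,7), (3,6), (3,7), (4,6), (4,7), (5,7)

α = atan 0.8 = 38.66°;  2α = 77.32°
n_0 = (+0.6739, +0.7388)
n_1 = (+0.1677, +0.9858)
n_2 = (-0.4210, +0.9071)
n_3 = (-0.8767, +0.4810)
n_4 = (-0.9839, -0.1785)
n_5 = (-0.5199, -0.8542)
n_6 = (+0.4372, -0.8994)
n_7 = (+1.0000, -0.0085)
  (0,1): δ = 147.28°  ·
  (0,2): δ = 112.73°  ·
  (0,3): δ = 76.38°  ✓
  (0,4): δ = 37.35°  ✓
  (0,5): δ = 11.04°  ✓
  (0,6): δ = 68.30°  ✓
  (0,7): δ = 131.88°  ·
  (1,2): δ = 145.45°  ·
  (1,3): δ = 109.09°  ·
  (1,4): δ = 70.06°  ✓
  (1,5): δ = 21.67°  ✓
  (1,6): δ = 35.58°  ✓
  (1,7): δ = 99.16°  ·
  (2,3): δ = 143.64°  ·
  (2,4): δ = 104.61°  ·
  (2,5): δ = 56.23°  ✓
  (2,6): δ = 1.03°  ✓
  (2,7): δ = 64.61°  ✓
  (3,4): δ = 140.97°  ·
  (3,5): δ = 92.58°  ·
  (3,6): δ = 35.33°  ✓
  (3,7): δ = 28.26°  ✓
  (4,5): δ = 131.61°  ·
  (4,6): δ = 74.36°  ✓
  (4,7): δ = 10.77°  ✓
  (5,6): δ = 122.74°  ·
  (5,7): δ = 59.16°  ✓
  (6,7): δ = 116.42°  ·
antipodal pairs: 15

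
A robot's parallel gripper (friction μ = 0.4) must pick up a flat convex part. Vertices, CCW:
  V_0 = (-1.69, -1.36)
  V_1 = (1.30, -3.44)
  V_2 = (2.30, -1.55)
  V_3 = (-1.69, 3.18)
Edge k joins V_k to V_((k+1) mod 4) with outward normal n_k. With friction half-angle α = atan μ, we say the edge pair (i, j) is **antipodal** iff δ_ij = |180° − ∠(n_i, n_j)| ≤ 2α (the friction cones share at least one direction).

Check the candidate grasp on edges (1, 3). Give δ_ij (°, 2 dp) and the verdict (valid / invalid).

δ = 27.88°, valid

α = atan 0.4 = 21.80°;  2α = 43.60°
edge 1: e_1 = (+1.00, +1.89);  n_1 = (+0.8839, -0.4677)
edge 3: e_3 = (+0.00, -4.54);  n_3 = (-1.0000, -0.0000)
∠(n_1, n_3) = 152.12°
δ = |180° − 152.12°| = 27.88°
27.88° ≤ 2α = 43.60°  →  valid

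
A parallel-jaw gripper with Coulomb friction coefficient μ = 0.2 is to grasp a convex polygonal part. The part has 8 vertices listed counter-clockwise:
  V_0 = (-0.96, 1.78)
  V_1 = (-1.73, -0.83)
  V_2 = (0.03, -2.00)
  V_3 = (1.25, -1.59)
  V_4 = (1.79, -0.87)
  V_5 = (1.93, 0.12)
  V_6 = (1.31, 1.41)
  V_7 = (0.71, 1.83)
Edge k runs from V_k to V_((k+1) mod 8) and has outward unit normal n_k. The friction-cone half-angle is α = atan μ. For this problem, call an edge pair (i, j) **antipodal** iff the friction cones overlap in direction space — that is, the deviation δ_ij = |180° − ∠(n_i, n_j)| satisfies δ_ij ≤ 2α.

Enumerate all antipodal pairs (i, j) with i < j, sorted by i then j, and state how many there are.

count = 4; pairs: (0,3), (0,4), (1,6), (2,7)

α = atan 0.2 = 11.31°;  2α = 22.62°
n_0 = (-0.9591, +0.2830)
n_1 = (-0.5536, -0.8328)
n_2 = (+0.3186, -0.9479)
n_3 = (+0.8000, -0.6000)
n_4 = (+0.9901, -0.1400)
n_5 = (+0.9013, +0.4332)
n_6 = (+0.5735, +0.8192)
n_7 = (-0.0299, +0.9996)
  (0,1): δ = 107.18°  ·
  (0,2): δ = 54.99°  ·
  (0,3): δ = 20.43°  ✓
  (0,4): δ = 8.39°  ✓
  (0,5): δ = 42.11°  ·
  (0,6): δ = 71.45°  ·
  (0,7): δ = 108.15°  ·
  (1,2): δ = 127.81°  ·
  (1,3): δ = 93.26°  ·
  (1,4): δ = 64.43°  ·
  (1,5): δ = 30.72°  ·
  (1,6): δ = 1.38°  ✓
  (1,7): δ = 35.33°  ·
  (2,3): δ = 145.45°  ·
  (2,4): δ = 116.62°  ·
  (2,5): δ = 82.91°  ·
  (2,6): δ = 53.57°  ·
  (2,7): δ = 16.86°  ✓
  (3,4): δ = 151.18°  ·
  (3,5): δ = 117.46°  ·
  (3,6): δ = 88.12°  ·
  (3,7): δ = 51.42°  ·
  (4,5): δ = 146.28°  ·
  (4,6): δ = 116.94°  ·
  (4,7): δ = 80.24°  ·
  (5,6): δ = 150.66°  ·
  (5,7): δ = 113.95°  ·
  (6,7): δ = 143.29°  ·
antipodal pairs: 4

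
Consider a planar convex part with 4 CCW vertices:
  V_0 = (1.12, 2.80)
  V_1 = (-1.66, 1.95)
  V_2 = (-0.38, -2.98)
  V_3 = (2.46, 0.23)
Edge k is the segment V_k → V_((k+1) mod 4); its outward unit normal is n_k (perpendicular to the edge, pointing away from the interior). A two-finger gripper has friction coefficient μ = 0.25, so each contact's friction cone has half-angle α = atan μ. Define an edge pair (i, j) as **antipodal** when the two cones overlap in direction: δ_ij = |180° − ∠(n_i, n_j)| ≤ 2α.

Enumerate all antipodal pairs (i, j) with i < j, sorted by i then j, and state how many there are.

α = atan 0.25 = 14.04°;  2α = 28.07°
n_0 = (-0.2924, +0.9563)
n_1 = (-0.9679, -0.2513)
n_2 = (+0.7490, -0.6626)
n_3 = (+0.8867, +0.4623)
  (0,1): δ = 92.45°  ·
  (0,2): δ = 31.50°  ·
  (0,3): δ = 100.54°  ·
  (1,2): δ = 56.05°  ·
  (1,3): δ = 12.98°  ✓
  (2,3): δ = 110.96°  ·
antipodal pairs: 1

count = 1; pairs: (1,3)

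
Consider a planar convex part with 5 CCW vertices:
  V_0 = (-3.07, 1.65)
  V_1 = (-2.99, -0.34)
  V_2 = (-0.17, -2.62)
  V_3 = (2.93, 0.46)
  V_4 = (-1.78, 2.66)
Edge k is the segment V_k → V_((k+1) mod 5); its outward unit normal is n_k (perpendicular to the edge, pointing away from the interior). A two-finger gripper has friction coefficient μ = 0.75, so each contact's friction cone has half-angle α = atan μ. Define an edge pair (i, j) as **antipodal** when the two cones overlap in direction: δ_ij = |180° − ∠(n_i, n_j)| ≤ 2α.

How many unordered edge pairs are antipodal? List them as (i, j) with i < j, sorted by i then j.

α = atan 0.75 = 36.87°;  2α = 73.74°
n_0 = (-0.9992, -0.0402)
n_1 = (-0.6287, -0.7776)
n_2 = (+0.7048, -0.7094)
n_3 = (+0.4232, +0.9060)
n_4 = (-0.6165, +0.7874)
  (0,1): δ = 131.26°  ·
  (0,2): δ = 47.49°  ✓
  (0,3): δ = 62.66°  ✓
  (0,4): δ = 125.76°  ·
  (1,2): δ = 96.23°  ·
  (1,3): δ = 13.92°  ✓
  (1,4): δ = 77.01°  ·
  (2,3): δ = 69.85°  ✓
  (2,4): δ = 6.76°  ✓
  (3,4): δ = 116.90°  ·
antipodal pairs: 5

count = 5; pairs: (0,2), (0,3), (1,3), (2,3), (2,4)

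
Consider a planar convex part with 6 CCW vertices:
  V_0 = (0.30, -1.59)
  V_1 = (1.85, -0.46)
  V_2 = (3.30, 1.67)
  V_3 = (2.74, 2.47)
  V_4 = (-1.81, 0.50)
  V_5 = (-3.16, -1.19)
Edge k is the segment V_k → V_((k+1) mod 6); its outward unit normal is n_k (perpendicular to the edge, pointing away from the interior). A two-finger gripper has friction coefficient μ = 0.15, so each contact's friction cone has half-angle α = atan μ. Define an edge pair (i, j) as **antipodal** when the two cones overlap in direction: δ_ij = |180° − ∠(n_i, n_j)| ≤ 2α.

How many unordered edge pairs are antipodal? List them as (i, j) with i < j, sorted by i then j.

α = atan 0.15 = 8.53°;  2α = 17.06°
n_0 = (+0.5891, -0.8081)
n_1 = (+0.8266, -0.5627)
n_2 = (+0.8192, +0.5735)
n_3 = (-0.3973, +0.9177)
n_4 = (-0.7813, +0.6241)
n_5 = (-0.1148, -0.9934)
  (0,1): δ = 160.34°  ·
  (0,2): δ = 91.10°  ·
  (0,3): δ = 12.68°  ✓
  (0,4): δ = 15.29°  ✓
  (0,5): δ = 137.31°  ·
  (1,2): δ = 110.76°  ·
  (1,3): δ = 32.34°  ·
  (1,4): δ = 4.37°  ✓
  (1,5): δ = 117.65°  ·
  (2,3): δ = 101.58°  ·
  (2,4): δ = 73.61°  ·
  (2,5): δ = 48.41°  ·
  (3,4): δ = 152.03°  ·
  (3,5): δ = 30.01°  ·
  (4,5): δ = 57.98°  ·
antipodal pairs: 3

count = 3; pairs: (0,3), (0,4), (1,4)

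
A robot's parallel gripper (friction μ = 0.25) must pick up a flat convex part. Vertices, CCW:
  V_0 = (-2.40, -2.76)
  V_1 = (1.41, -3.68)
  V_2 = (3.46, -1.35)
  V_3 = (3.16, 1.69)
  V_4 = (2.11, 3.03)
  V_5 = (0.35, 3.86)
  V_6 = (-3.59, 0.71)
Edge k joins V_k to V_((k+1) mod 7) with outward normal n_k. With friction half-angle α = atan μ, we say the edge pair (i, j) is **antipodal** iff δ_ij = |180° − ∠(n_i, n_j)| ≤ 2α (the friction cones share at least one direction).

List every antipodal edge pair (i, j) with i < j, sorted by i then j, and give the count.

count = 4; pairs: (0,4), (1,5), (2,6), (3,6)

α = atan 0.25 = 14.04°;  2α = 28.07°
n_0 = (-0.2347, -0.9721)
n_1 = (+0.7508, -0.6606)
n_2 = (+0.9952, +0.0982)
n_3 = (+0.7871, +0.6168)
n_4 = (+0.4265, +0.9045)
n_5 = (-0.6245, +0.7811)
n_6 = (-0.9459, -0.3244)
  (0,1): δ = 117.77°  ·
  (0,2): δ = 70.79°  ·
  (0,3): δ = 38.34°  ·
  (0,4): δ = 11.67°  ✓
  (0,5): δ = 52.22°  ·
  (0,6): δ = 122.50°  ·
  (1,2): δ = 133.02°  ·
  (1,3): δ = 100.58°  ·
  (1,4): δ = 73.91°  ·
  (1,5): δ = 10.02°  ✓
  (1,6): δ = 60.27°  ·
  (2,3): δ = 147.55°  ·
  (2,4): δ = 120.88°  ·
  (2,5): δ = 56.99°  ·
  (2,6): δ = 13.29°  ✓
  (3,4): δ = 153.33°  ·
  (3,5): δ = 89.44°  ·
  (3,6): δ = 19.15°  ✓
  (4,5): δ = 116.11°  ·
  (4,6): δ = 45.82°  ·
  (5,6): δ = 109.71°  ·
antipodal pairs: 4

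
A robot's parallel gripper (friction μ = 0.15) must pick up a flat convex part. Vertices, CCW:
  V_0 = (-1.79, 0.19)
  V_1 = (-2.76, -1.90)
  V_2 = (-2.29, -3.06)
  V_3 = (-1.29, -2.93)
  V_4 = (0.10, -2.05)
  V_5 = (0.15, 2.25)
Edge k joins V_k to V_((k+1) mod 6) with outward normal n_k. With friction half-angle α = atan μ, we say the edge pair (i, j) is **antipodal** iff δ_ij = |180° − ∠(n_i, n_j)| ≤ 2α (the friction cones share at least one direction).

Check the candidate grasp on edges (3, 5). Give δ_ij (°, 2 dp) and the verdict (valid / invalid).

α = atan 0.15 = 8.53°;  2α = 17.06°
edge 3: e_3 = (+1.39, +0.88);  n_3 = (+0.5349, -0.8449)
edge 5: e_5 = (-1.94, -2.06);  n_5 = (-0.7280, +0.6856)
∠(n_3, n_5) = 165.62°
δ = |180° − 165.62°| = 14.38°
14.38° ≤ 2α = 17.06°  →  valid

δ = 14.38°, valid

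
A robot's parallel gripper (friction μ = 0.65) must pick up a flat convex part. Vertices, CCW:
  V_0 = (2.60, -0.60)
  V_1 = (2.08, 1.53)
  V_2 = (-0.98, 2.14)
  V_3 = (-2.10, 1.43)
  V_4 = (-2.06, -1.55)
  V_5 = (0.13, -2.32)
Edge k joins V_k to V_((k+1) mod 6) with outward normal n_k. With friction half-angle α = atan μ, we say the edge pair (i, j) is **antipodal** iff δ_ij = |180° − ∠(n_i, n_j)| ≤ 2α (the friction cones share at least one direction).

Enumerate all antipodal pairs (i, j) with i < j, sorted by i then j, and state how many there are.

count = 7; pairs: (0,3), (0,4), (1,4), (1,5), (2,4), (2,5), (3,5)

α = atan 0.65 = 33.02°;  2α = 66.05°
n_0 = (+0.9715, +0.2372)
n_1 = (+0.1955, +0.9807)
n_2 = (-0.5354, +0.8446)
n_3 = (-0.9999, -0.0134)
n_4 = (-0.3317, -0.9434)
n_5 = (+0.5715, -0.8206)
  (0,1): δ = 114.99°  ·
  (0,2): δ = 71.35°  ·
  (0,3): δ = 12.95°  ✓
  (0,4): δ = 56.91°  ✓
  (0,5): δ = 111.13°  ·
  (1,2): δ = 136.35°  ·
  (1,3): δ = 77.96°  ·
  (1,4): δ = 8.10°  ✓
  (1,5): δ = 46.13°  ✓
  (2,3): δ = 121.60°  ·
  (2,4): δ = 51.74°  ✓
  (2,5): δ = 2.48°  ✓
  (3,4): δ = 110.14°  ·
  (3,5): δ = 55.92°  ✓
  (4,5): δ = 125.78°  ·
antipodal pairs: 7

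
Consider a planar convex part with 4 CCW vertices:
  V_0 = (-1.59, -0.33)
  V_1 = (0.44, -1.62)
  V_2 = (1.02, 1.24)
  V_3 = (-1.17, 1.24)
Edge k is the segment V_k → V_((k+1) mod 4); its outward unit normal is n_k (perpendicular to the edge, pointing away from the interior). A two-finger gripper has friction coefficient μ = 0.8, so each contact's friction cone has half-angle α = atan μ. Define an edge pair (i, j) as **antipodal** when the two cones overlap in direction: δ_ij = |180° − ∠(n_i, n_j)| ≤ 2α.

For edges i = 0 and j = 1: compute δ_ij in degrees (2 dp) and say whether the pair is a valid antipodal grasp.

α = atan 0.8 = 38.66°;  2α = 77.32°
edge 0: e_0 = (+2.03, -1.29);  n_0 = (-0.5363, -0.8440)
edge 1: e_1 = (+0.58, +2.86);  n_1 = (+0.9800, -0.1988)
∠(n_0, n_1) = 110.97°
δ = |180° − 110.97°| = 69.03°
69.03° ≤ 2α = 77.32°  →  valid

δ = 69.03°, valid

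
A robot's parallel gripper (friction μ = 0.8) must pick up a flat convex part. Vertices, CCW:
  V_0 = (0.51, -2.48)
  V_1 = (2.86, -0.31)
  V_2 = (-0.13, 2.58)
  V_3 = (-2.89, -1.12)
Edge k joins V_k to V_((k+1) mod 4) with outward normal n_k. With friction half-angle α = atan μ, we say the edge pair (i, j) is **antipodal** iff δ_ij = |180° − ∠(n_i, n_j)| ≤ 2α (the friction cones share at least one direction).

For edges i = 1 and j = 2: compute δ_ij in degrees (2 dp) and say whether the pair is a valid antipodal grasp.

δ = 82.70°, invalid

α = atan 0.8 = 38.66°;  2α = 77.32°
edge 1: e_1 = (-2.99, +2.89);  n_1 = (+0.6950, +0.7190)
edge 2: e_2 = (-2.76, -3.70);  n_2 = (-0.8016, +0.5979)
∠(n_1, n_2) = 97.30°
δ = |180° − 97.30°| = 82.70°
82.70° > 2α = 77.32°  →  invalid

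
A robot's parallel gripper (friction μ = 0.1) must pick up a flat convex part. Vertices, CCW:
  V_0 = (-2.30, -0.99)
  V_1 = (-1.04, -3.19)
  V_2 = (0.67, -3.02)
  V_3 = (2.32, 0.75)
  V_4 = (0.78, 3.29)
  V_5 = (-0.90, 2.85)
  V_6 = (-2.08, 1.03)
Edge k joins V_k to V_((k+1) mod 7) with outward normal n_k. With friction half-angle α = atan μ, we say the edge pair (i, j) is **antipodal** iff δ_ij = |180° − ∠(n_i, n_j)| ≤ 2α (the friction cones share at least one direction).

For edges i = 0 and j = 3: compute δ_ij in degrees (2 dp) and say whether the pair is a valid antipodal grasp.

α = atan 0.1 = 5.71°;  2α = 11.42°
edge 0: e_0 = (+1.26, -2.20);  n_0 = (-0.8678, -0.4970)
edge 3: e_3 = (-1.54, +2.54);  n_3 = (+0.8551, +0.5185)
∠(n_0, n_3) = 178.57°
δ = |180° − 178.57°| = 1.43°
1.43° ≤ 2α = 11.42°  →  valid

δ = 1.43°, valid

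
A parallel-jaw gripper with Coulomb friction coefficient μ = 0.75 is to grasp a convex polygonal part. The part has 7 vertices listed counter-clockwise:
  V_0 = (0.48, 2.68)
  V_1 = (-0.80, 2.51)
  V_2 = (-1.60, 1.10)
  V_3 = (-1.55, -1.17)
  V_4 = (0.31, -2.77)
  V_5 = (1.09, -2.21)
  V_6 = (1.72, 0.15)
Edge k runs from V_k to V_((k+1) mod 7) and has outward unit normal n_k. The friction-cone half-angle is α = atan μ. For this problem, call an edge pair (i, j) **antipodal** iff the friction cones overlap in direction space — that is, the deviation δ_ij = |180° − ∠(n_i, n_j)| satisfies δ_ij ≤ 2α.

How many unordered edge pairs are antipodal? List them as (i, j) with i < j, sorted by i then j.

count = 11; pairs: (0,3), (0,4), (0,5), (1,4), (1,5), (1,6), (2,4), (2,5), (2,6), (3,5), (3,6)

α = atan 0.75 = 36.87°;  2α = 73.74°
n_0 = (-0.1317, +0.9913)
n_1 = (-0.8698, +0.4935)
n_2 = (-0.9998, -0.0220)
n_3 = (-0.6521, -0.7581)
n_4 = (+0.5832, -0.8123)
n_5 = (+0.9662, -0.2579)
n_6 = (+0.8979, +0.4401)
  (0,1): δ = 127.13°  ·
  (0,2): δ = 96.30°  ·
  (0,3): δ = 48.27°  ✓
  (0,4): δ = 28.11°  ✓
  (0,5): δ = 67.49°  ✓
  (0,6): δ = 108.55°  ·
  (1,2): δ = 149.17°  ·
  (1,3): δ = 101.13°  ·
  (1,4): δ = 24.75°  ✓
  (1,5): δ = 14.62°  ✓
  (1,6): δ = 55.68°  ✓
  (2,3): δ = 131.96°  ·
  (2,4): δ = 55.59°  ✓
  (2,5): δ = 16.21°  ✓
  (2,6): δ = 24.85°  ✓
  (3,4): δ = 103.62°  ·
  (3,5): δ = 64.24°  ✓
  (3,6): δ = 23.19°  ✓
  (4,5): δ = 140.62°  ·
  (4,6): δ = 99.57°  ·
  (5,6): δ = 138.94°  ·
antipodal pairs: 11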